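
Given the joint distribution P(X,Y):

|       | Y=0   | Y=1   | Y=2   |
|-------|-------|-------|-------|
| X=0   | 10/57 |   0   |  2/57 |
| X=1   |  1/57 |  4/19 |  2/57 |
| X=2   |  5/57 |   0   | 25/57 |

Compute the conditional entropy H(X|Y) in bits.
0.7010 bits

H(X|Y) = H(X,Y) - H(Y)

H(X,Y) = -Σ_{x,y} P(x,y) log₂ P(x,y). Per-cell terms -P(x,y)·log₂P(x,y):
  X=0: 0.4405, 0.0000, 0.1696
  X=1: 0.1023, 0.4732, 0.1696
  X=2: 0.3080, 0.0000, 0.5215
  (cells with P = 0 contribute 0)
Sum of the 9 terms: H(X,Y) = 2.1847 bits

Marginal of Y (column sums):
  P(Y=0) = 10/57 + 1/57 + 5/57 = 16/57
  P(Y=1) = 0 + 4/19 + 0 = 4/19
  P(Y=2) = 2/57 + 2/57 + 25/57 = 29/57
H(Y) = -[(16/57)·log₂(16/57) + (4/19)·log₂(4/19) + (29/57)·log₂(29/57)]
  = 0.5145 + 0.4732 + 0.4960 = 1.4837 bits

H(X|Y) = H(X,Y) - H(Y) = 2.1847 - 1.4837 = 0.7010 bits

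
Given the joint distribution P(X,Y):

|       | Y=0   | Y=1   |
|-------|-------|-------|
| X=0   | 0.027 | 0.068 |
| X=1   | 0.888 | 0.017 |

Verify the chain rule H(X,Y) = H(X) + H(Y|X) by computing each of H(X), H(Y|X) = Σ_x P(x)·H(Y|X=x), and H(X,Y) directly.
H(X) = 0.4529 bits, H(Y|X) = 0.2036 bits, H(X,Y) = 0.6565 bits

Marginal of X (row sums):
  P(X=0) = 0.027 + 0.068 = 0.095
  P(X=1) = 0.888 + 0.017 = 0.905
H(X) = -[0.095·log₂(0.095) + 0.905·log₂(0.905)]
  = 0.3226 + 0.1303 = 0.4529 bits

H(Y|X) = Σ_x P(x)·H(Y|X=x):
  X=0: P(X=0) = 0.095, P(Y|X=0) = (27/95, 68/95) → H(Y|X=0) = 0.8611
  X=1: P(X=1) = 0.905, P(Y|X=1) = (888/905, 17/905) → H(Y|X=1) = 0.1346
H(Y|X) = 0.095·0.8611 + 0.905·0.1346 = 0.2036 bits

H(X,Y) = -Σ_{x,y} P(x,y) log₂ P(x,y). Per-cell terms -P(x,y)·log₂P(x,y):
  X=0: 0.1407, 0.2637
  X=1: 0.1522, 0.0999
Sum of the 4 terms: H(X,Y) = 0.6565 bits

Chain rule check:
  H(X) + H(Y|X) = 0.4529 + 0.2036 = 0.6565 bits
  H(X,Y) = 0.6565 bits
✓ Chain rule verified.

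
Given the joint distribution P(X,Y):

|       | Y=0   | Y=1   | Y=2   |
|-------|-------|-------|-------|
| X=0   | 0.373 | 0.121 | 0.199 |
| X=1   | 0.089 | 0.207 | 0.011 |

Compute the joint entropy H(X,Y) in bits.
2.2154 bits

H(X,Y) = -Σ_{x,y} P(x,y) log₂ P(x,y). Per-cell terms -P(x,y)·log₂P(x,y):
  X=0: 0.53069, 0.36868, 0.46350
  X=1: 0.31061, 0.47037, 0.07157
Sum of the 6 terms: H(X,Y) = 2.2154 bits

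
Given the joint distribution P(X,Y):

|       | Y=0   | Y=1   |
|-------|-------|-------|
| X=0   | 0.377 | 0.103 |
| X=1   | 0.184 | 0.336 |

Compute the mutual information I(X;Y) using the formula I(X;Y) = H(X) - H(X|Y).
0.1417 bits

I(X;Y) = H(X) - H(X|Y)

Marginal of X (row sums):
  P(X=0) = 0.377 + 0.103 = 0.480
  P(X=1) = 0.184 + 0.336 = 0.520
H(X) = -[0.480·log₂(0.480) + 0.520·log₂(0.520)]
  = 0.50827 + 0.49058 = 0.99885 bits

Marginal of Y (column sums):
  P(Y=0) = 0.377 + 0.184 = 0.561
  P(Y=1) = 0.103 + 0.336 = 0.439
H(X|Y) = Σ_y P(y)·H(X|Y=y):
  Y=0: P(Y=0) = 0.561, P(X|Y=0) = (377/561, 184/561) → H(X|Y=0) = 0.91286
  Y=1: P(Y=1) = 0.439, P(X|Y=1) = (103/439, 336/439) → H(X|Y=1) = 0.78599
H(X|Y) = 0.561·0.91286 + 0.439·0.78599 = 0.85716 bits

I(X;Y) = H(X) - H(X|Y) = 0.99885 - 0.85716 = 0.1417 bits

Cross-check via I(X;Y) = H(X) + H(Y) - H(X,Y): computing H(Y) from the column sums and H(X,Y) from the 4 cells in the same way gives H(Y) = 0.98924 bits and H(X,Y) = 1.84640 bits, so
I(X;Y) = 0.99885 + 0.98924 - 1.84640 = 0.1417 bits ✓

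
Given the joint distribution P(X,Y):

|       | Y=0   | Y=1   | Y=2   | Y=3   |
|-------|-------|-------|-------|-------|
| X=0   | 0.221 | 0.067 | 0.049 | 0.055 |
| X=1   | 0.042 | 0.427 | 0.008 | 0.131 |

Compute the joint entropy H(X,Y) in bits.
2.3421 bits

H(X,Y) = -Σ_{x,y} P(x,y) log₂ P(x,y). Per-cell terms -P(x,y)·log₂P(x,y):
  X=0: 0.48131, 0.26128, 0.21320, 0.23014
  X=1: 0.19209, 0.52422, 0.05573, 0.38414
Sum of the 8 terms: H(X,Y) = 2.3421 bits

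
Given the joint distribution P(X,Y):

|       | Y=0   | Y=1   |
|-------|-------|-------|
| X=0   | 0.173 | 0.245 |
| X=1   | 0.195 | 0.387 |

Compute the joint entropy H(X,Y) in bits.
1.9250 bits

H(X,Y) = -Σ_{x,y} P(x,y) log₂ P(x,y). Per-cell terms -P(x,y)·log₂P(x,y):
  X=0: 0.43789, 0.49714
  X=1: 0.45990, 0.53003
Sum of the 4 terms: H(X,Y) = 1.9250 bits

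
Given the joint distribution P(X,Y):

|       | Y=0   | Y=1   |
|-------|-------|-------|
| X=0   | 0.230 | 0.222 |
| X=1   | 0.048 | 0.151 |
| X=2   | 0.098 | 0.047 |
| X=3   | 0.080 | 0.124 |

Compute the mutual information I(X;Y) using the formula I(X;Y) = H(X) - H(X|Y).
0.0550 bits

I(X;Y) = H(X) - H(X|Y)

Marginal of X (row sums):
  P(X=0) = 0.230 + 0.222 = 0.452
  P(X=1) = 0.048 + 0.151 = 0.199
  P(X=2) = 0.098 + 0.047 = 0.145
  P(X=3) = 0.080 + 0.124 = 0.204
H(X) = -[0.452·log₂(0.452) + 0.199·log₂(0.199) + 0.145·log₂(0.145) + 0.204·log₂(0.204)]
  = 0.5178 + 0.4635 + 0.4040 + 0.4678 = 1.8531 bits

Marginal of Y (column sums):
  P(Y=0) = 0.230 + 0.048 + 0.098 + 0.080 = 0.456
  P(Y=1) = 0.222 + 0.151 + 0.047 + 0.124 = 0.544
H(X|Y) = Σ_y P(y)·H(X|Y=y):
  Y=0: P(Y=0) = 0.456, P(X|Y=0) = (115/228, 2/19, 49/228, 10/57) → H(X|Y=0) = 1.7572
  Y=1: P(Y=1) = 0.544, P(X|Y=1) = (111/272, 151/544, 47/544, 31/136) → H(X|Y=1) = 1.8324
H(X|Y) = 0.456·1.7572 + 0.544·1.8324 = 1.7981 bits

I(X;Y) = H(X) - H(X|Y) = 1.8531 - 1.7981 = 0.0550 bits

Cross-check via I(X;Y) = H(X) + H(Y) - H(X,Y): computing H(Y) from the column sums and H(X,Y) from the 8 cells in the same way gives H(Y) = 0.9944 bits and H(X,Y) = 2.7925 bits, so
I(X;Y) = 1.8531 + 0.9944 - 2.7925 = 0.0550 bits ✓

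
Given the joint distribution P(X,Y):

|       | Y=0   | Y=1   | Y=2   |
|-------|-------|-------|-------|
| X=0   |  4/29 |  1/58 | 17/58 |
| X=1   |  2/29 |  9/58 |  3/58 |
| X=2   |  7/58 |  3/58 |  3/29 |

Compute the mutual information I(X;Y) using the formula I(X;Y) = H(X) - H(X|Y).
0.2278 bits

I(X;Y) = H(X) - H(X|Y)

Marginal of X (row sums):
  P(X=0) = 4/29 + 1/58 + 17/58 = 13/29
  P(X=1) = 2/29 + 9/58 + 3/58 = 8/29
  P(X=2) = 7/58 + 3/58 + 3/29 = 8/29
H(X) = -[(13/29)·log₂(13/29) + (8/29)·log₂(8/29) + (8/29)·log₂(8/29)]
  = 0.51890 + 0.51255 + 0.51255 = 1.5440 bits

Marginal of Y (column sums):
  P(Y=0) = 4/29 + 2/29 + 7/58 = 19/58
  P(Y=1) = 1/58 + 9/58 + 3/58 = 13/58
  P(Y=2) = 17/58 + 3/58 + 3/29 = 13/29
H(X|Y) = Σ_y P(y)·H(X|Y=y):
  Y=0: P(Y=0) = 19/58, P(X|Y=0) = (8/19, 4/19, 7/19) → H(X|Y=0) = 1.52943
  Y=1: P(Y=1) = 13/58, P(X|Y=1) = (1/13, 9/13, 3/13) → H(X|Y=1) = 1.14012
  Y=2: P(Y=2) = 13/29, P(X|Y=2) = (17/26, 3/26, 3/13) → H(X|Y=2) = 1.24846
H(X|Y) = (19/58)·1.52943 + (13/58)·1.14012 + (13/29)·1.24846 = 1.3162 bits

I(X;Y) = H(X) - H(X|Y) = 1.5440 - 1.3162 = 0.2278 bits

Cross-check via I(X;Y) = H(X) + H(Y) - H(X,Y): computing H(Y) from the column sums and H(X,Y) from the 9 cells in the same way gives H(Y) = 1.5299 bits and H(X,Y) = 2.8461 bits, so
I(X;Y) = 1.5440 + 1.5299 - 2.8461 = 0.2278 bits ✓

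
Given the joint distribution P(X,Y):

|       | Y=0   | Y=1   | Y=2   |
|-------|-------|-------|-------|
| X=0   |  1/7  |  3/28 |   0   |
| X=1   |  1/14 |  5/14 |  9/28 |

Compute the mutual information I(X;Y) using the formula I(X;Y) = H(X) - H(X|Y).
0.2527 bits

I(X;Y) = H(X) - H(X|Y)

Marginal of X (row sums):
  P(X=0) = 1/7 + 3/28 + 0 = 1/4
  P(X=1) = 1/14 + 5/14 + 9/28 = 3/4
H(X) = -[(1/4)·log₂(1/4) + (3/4)·log₂(3/4)]
  = 0.5000 + 0.3113 = 0.8113 bits

Marginal of Y (column sums):
  P(Y=0) = 1/7 + 1/14 = 3/14
  P(Y=1) = 3/28 + 5/14 = 13/28
  P(Y=2) = 0 + 9/28 = 9/28
H(X|Y) = Σ_y P(y)·H(X|Y=y):
  Y=0: P(Y=0) = 3/14, P(X|Y=0) = (2/3, 1/3) → H(X|Y=0) = 0.9183
  Y=1: P(Y=1) = 13/28, P(X|Y=1) = (3/13, 10/13) → H(X|Y=1) = 0.7793
  Y=2: P(Y=2) = 9/28, P(X|Y=2) = (0, 1) → H(X|Y=2) = 0.0000
H(X|Y) = (3/14)·0.9183 + (13/28)·0.7793 + (9/28)·0.0000 = 0.5586 bits

I(X;Y) = H(X) - H(X|Y) = 0.8113 - 0.5586 = 0.2527 bits

Cross-check via I(X;Y) = H(X) + H(Y) - H(X,Y): computing H(Y) from the column sums and H(X,Y) from the 6 cells in the same way gives H(Y) = 1.5165 bits and H(X,Y) = 2.0751 bits, so
I(X;Y) = 0.8113 + 1.5165 - 2.0751 = 0.2527 bits ✓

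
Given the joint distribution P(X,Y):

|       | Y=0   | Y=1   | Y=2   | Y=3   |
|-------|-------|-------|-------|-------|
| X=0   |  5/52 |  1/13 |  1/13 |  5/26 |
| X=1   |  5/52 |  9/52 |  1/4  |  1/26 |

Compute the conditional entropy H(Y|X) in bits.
1.8048 bits

H(Y|X) = H(X,Y) - H(X)

H(X,Y) = -Σ_{x,y} P(x,y) log₂ P(x,y). Per-cell terms -P(x,y)·log₂P(x,y):
  X=0: 0.32486, 0.28465, 0.28465, 0.45741
  X=1: 0.32486, 0.43797, 0.50000, 0.18079
Sum of the 8 terms: H(X,Y) = 2.7952 bits

Marginal of X (row sums):
  P(X=0) = 5/52 + 1/13 + 1/13 + 5/26 = 23/52
  P(X=1) = 5/52 + 9/52 + 1/4 + 1/26 = 29/52
H(X) = -[(23/52)·log₂(23/52) + (29/52)·log₂(29/52)]
  = 0.52054 + 0.46983 = 0.9904 bits

H(Y|X) = H(X,Y) - H(X) = 2.7952 - 0.9904 = 1.8048 bits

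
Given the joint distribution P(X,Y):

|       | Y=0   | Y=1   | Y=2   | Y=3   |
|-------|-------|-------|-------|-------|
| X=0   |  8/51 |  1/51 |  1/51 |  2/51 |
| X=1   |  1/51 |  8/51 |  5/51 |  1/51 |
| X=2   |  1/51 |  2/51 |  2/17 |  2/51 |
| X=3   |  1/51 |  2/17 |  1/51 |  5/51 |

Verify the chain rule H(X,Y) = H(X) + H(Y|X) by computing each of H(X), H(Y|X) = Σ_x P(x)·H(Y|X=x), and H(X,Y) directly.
H(X) = 1.9904 bits, H(Y|X) = 1.5597 bits, H(X,Y) = 3.5501 bits

Marginal of X (row sums):
  P(X=0) = 8/51 + 1/51 + 1/51 + 2/51 = 4/17
  P(X=1) = 1/51 + 8/51 + 5/51 + 1/51 = 5/17
  P(X=2) = 1/51 + 2/51 + 2/17 + 2/51 = 11/51
  P(X=3) = 1/51 + 2/17 + 1/51 + 5/51 = 13/51
H(X) = -[(4/17)·log₂(4/17) + (5/17)·log₂(5/17) + (11/51)·log₂(11/51) + (13/51)·log₂(13/51)]
  = 0.491168 + 0.519275 + 0.477312 + 0.502663 = 1.9904 bits

H(Y|X) = Σ_x P(x)·H(Y|X=x):
  X=0: P(X=0) = 4/17, P(Y|X=0) = (2/3, 1/12, 1/12, 1/6) → H(Y|X=0) = 1.418296
  X=1: P(X=1) = 5/17, P(Y|X=1) = (1/15, 8/15, 1/3, 1/15) → H(Y|X=1) = 1.532915
  X=2: P(X=2) = 11/51, P(Y|X=2) = (1/11, 2/11, 6/11, 2/11) → H(Y|X=2) = 1.685816
  X=3: P(X=3) = 13/51, P(Y|X=3) = (1/13, 6/13, 1/13, 5/13) → H(Y|X=3) = 1.614331
H(Y|X) = (4/17)·1.418296 + (5/17)·1.532915 + (11/51)·1.685816 + (13/51)·1.614331 = 1.5597 bits

H(X,Y) = -Σ_{x,y} P(x,y) log₂ P(x,y). Per-cell terms -P(x,y)·log₂P(x,y):
  X=0: 0.419204, 0.111224, 0.111224, 0.183232
  X=1: 0.111224, 0.419204, 0.328480, 0.111224
  X=2: 0.111224, 0.183232, 0.363231, 0.183232
  X=3: 0.111224, 0.363231, 0.111224, 0.328480
Sum of the 16 terms: H(X,Y) = 3.5501 bits

Chain rule check:
  H(X) + H(Y|X) = 1.9904 + 1.5597 = 3.5501 bits
  H(X,Y) = 3.5501 bits
✓ Chain rule verified.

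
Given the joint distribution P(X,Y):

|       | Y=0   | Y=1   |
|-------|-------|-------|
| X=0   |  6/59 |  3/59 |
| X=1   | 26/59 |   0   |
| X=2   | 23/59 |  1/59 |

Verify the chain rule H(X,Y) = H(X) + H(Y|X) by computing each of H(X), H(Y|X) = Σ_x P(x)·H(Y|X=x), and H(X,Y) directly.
H(X) = 1.4626 bits, H(Y|X) = 0.2417 bits, H(X,Y) = 1.7044 bits

Marginal of X (row sums):
  P(X=0) = 6/59 + 3/59 = 9/59
  P(X=1) = 26/59 + 0 = 26/59
  P(X=2) = 23/59 + 1/59 = 24/59
H(X) = -[(9/59)·log₂(9/59) + (26/59)·log₂(26/59) + (24/59)·log₂(24/59)]
  = 0.41380 + 0.52097 + 0.52787 = 1.4626 bits

H(Y|X) = Σ_x P(x)·H(Y|X=x):
  X=0: P(X=0) = 9/59, P(Y|X=0) = (2/3, 1/3) → H(Y|X=0) = 0.91830
  X=1: P(X=1) = 26/59, P(Y|X=1) = (1, 0) → H(Y|X=1) = 0.00000
  X=2: P(X=2) = 24/59, P(Y|X=2) = (23/24, 1/24) → H(Y|X=2) = 0.24988
H(Y|X) = (9/59)·0.91830 + (26/59)·0.00000 + (24/59)·0.24988 = 0.2417 bits

H(X,Y) = -Σ_{x,y} P(x,y) log₂ P(x,y). Per-cell terms -P(x,y)·log₂P(x,y):
  X=0: 0.33536, 0.21853
  X=1: 0.52097, 0.00000
  X=2: 0.52981, 0.09971
  (cells with P = 0 contribute 0)
Sum of the 6 terms: H(X,Y) = 1.7044 bits

Chain rule check:
  H(X) + H(Y|X) = 1.4626 + 0.2417 = 1.7043 bits
  H(X,Y) = 1.7044 bits
✓ Chain rule verified (Δ = 0.0001 is 4-dp rounding noise: each of the three values was rounded independently).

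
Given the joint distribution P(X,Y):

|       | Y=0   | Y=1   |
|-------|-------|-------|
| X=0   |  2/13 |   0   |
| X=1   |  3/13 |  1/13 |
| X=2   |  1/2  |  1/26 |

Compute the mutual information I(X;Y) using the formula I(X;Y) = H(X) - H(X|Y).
0.0664 bits

I(X;Y) = H(X) - H(X|Y)

Marginal of X (row sums):
  P(X=0) = 2/13 + 0 = 2/13
  P(X=1) = 3/13 + 1/13 = 4/13
  P(X=2) = 1/2 + 1/26 = 7/13
H(X) = -[(2/13)·log₂(2/13) + (4/13)·log₂(4/13) + (7/13)·log₂(7/13)]
  = 0.415452 + 0.523212 + 0.480892 = 1.41956 bits

Marginal of Y (column sums):
  P(Y=0) = 2/13 + 3/13 + 1/2 = 23/26
  P(Y=1) = 0 + 1/13 + 1/26 = 3/26
H(X|Y) = Σ_y P(y)·H(X|Y=y):
  Y=0: P(Y=0) = 23/26, P(X|Y=0) = (4/23, 6/23, 13/23) → H(X|Y=0) = 1.409845
  Y=1: P(Y=1) = 3/26, P(X|Y=1) = (0, 2/3, 1/3) → H(X|Y=1) = 0.918296
H(X|Y) = (23/26)·1.409845 + (3/26)·0.918296 = 1.35313 bits

I(X;Y) = H(X) - H(X|Y) = 1.41956 - 1.35313 = 0.0664 bits

Cross-check via I(X;Y) = H(X) + H(Y) - H(X,Y): computing H(Y) from the column sums and H(X,Y) from the 6 cells in the same way gives H(Y) = 0.51595 bits and H(X,Y) = 1.86907 bits, so
I(X;Y) = 1.41956 + 0.51595 - 1.86907 = 0.0664 bits ✓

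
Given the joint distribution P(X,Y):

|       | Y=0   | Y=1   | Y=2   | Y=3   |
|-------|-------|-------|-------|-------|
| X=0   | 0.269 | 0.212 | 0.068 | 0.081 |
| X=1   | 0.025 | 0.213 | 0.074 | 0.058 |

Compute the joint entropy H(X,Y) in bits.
2.6659 bits

H(X,Y) = -Σ_{x,y} P(x,y) log₂ P(x,y). Per-cell terms -P(x,y)·log₂P(x,y):
  X=0: 0.5096, 0.4744, 0.2637, 0.2937
  X=1: 0.1330, 0.4752, 0.2780, 0.2383
Sum of the 8 terms: H(X,Y) = 2.6659 bits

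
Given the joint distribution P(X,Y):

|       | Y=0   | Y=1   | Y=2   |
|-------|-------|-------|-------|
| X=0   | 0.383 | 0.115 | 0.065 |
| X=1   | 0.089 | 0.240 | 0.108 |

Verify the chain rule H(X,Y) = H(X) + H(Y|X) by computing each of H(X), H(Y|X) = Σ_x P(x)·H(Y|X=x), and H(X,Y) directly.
H(X) = 0.9885 bits, H(Y|X) = 1.3085 bits, H(X,Y) = 2.2970 bits

Marginal of X (row sums):
  P(X=0) = 0.383 + 0.115 + 0.065 = 0.563
  P(X=1) = 0.089 + 0.240 + 0.108 = 0.437
H(X) = -[0.563·log₂(0.563) + 0.437·log₂(0.437)]
  = 0.46661 + 0.52191 = 0.9885 bits

H(Y|X) = Σ_x P(x)·H(Y|X=x):
  X=0: P(X=0) = 0.563, P(Y|X=0) = (383/563, 115/563, 65/563) → H(Y|X=0) = 1.20576
  X=1: P(X=1) = 0.437, P(Y|X=1) = (89/437, 240/437, 108/437) → H(Y|X=1) = 1.44078
H(Y|X) = 0.563·1.20576 + 0.437·1.44078 = 1.3085 bits

H(X,Y) = -Σ_{x,y} P(x,y) log₂ P(x,y). Per-cell terms -P(x,y)·log₂P(x,y):
  X=0: 0.53030, 0.35883, 0.25632
  X=1: 0.31061, 0.49413, 0.34678
Sum of the 6 terms: H(X,Y) = 2.2970 bits

Chain rule check:
  H(X) + H(Y|X) = 0.9885 + 1.3085 = 2.2970 bits
  H(X,Y) = 2.2970 bits
✓ Chain rule verified.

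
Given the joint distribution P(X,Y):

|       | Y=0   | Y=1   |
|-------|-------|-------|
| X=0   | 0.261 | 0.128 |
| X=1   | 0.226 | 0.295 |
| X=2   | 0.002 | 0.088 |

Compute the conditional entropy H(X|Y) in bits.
1.2167 bits

H(X|Y) = H(X,Y) - H(Y)

H(X,Y) = -Σ_{x,y} P(x,y) log₂ P(x,y). Per-cell terms -P(x,y)·log₂P(x,y):
  X=0: 0.5058, 0.3796
  X=1: 0.4849, 0.5196
  X=2: 0.0179, 0.3086
Sum of the 6 terms: H(X,Y) = 2.2164 bits

Marginal of Y (column sums):
  P(Y=0) = 0.261 + 0.226 + 0.002 = 0.489
  P(Y=1) = 0.128 + 0.295 + 0.088 = 0.511
H(Y) = -[0.489·log₂(0.489) + 0.511·log₂(0.511)]
  = 0.5047 + 0.4950 = 0.9997 bits

H(X|Y) = H(X,Y) - H(Y) = 2.2164 - 0.9997 = 1.2167 bits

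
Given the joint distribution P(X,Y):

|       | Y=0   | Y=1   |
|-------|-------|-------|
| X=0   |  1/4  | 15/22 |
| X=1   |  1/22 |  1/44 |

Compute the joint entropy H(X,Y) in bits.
1.2035 bits

H(X,Y) = -Σ_{x,y} P(x,y) log₂ P(x,y). Per-cell terms -P(x,y)·log₂P(x,y):
  X=0: 0.5000, 0.3767
  X=1: 0.2027, 0.1241
Sum of the 4 terms: H(X,Y) = 1.2035 bits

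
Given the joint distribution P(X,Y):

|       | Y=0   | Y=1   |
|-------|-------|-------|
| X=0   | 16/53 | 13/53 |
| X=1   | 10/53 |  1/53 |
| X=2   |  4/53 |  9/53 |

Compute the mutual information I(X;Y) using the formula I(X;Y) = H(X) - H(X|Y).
0.1348 bits

I(X;Y) = H(X) - H(X|Y)

Marginal of X (row sums):
  P(X=0) = 16/53 + 13/53 = 29/53
  P(X=1) = 10/53 + 1/53 = 11/53
  P(X=2) = 4/53 + 9/53 = 13/53
H(X) = -[(29/53)·log₂(29/53) + (11/53)·log₂(11/53) + (13/53)·log₂(13/53)]
  = 0.4760 + 0.4708 + 0.4973 = 1.4441 bits

Marginal of Y (column sums):
  P(Y=0) = 16/53 + 10/53 + 4/53 = 30/53
  P(Y=1) = 13/53 + 1/53 + 9/53 = 23/53
H(X|Y) = Σ_y P(y)·H(X|Y=y):
  Y=0: P(Y=0) = 30/53, P(X|Y=0) = (8/15, 1/3, 2/15) → H(X|Y=0) = 1.3996
  Y=1: P(Y=1) = 23/53, P(X|Y=1) = (13/23, 1/23, 9/23) → H(X|Y=1) = 1.1916
H(X|Y) = (30/53)·1.3996 + (23/53)·1.1916 = 1.3093 bits

I(X;Y) = H(X) - H(X|Y) = 1.4441 - 1.3093 = 0.1348 bits

Cross-check via I(X;Y) = H(X) + H(Y) - H(X,Y): computing H(Y) from the column sums and H(X,Y) from the 6 cells in the same way gives H(Y) = 0.9874 bits and H(X,Y) = 2.2967 bits, so
I(X;Y) = 1.4441 + 0.9874 - 2.2967 = 0.1348 bits ✓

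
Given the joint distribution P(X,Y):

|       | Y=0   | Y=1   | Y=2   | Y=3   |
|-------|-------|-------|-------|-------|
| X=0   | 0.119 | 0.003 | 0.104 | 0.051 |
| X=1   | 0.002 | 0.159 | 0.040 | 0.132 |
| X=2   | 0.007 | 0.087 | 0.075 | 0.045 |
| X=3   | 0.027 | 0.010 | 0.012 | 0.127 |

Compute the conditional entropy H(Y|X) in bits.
1.5018 bits

H(Y|X) = H(X,Y) - H(X)

H(X,Y) = -Σ_{x,y} P(x,y) log₂ P(x,y). Per-cell terms -P(x,y)·log₂P(x,y):
  X=0: 0.365445, 0.025142, 0.339596, 0.218961
  X=1: 0.017932, 0.421811, 0.185754, 0.385624
  X=2: 0.050109, 0.306487, 0.280272, 0.201327
  X=3: 0.140694, 0.066439, 0.076570, 0.378092
Sum of the 16 terms: H(X,Y) = 3.460255 bits

Marginal of X (row sums):
  P(X=0) = 0.119 + 0.003 + 0.104 + 0.051 = 0.277
  P(X=1) = 0.002 + 0.159 + 0.040 + 0.132 = 0.333
  P(X=2) = 0.007 + 0.087 + 0.075 + 0.045 = 0.214
  P(X=3) = 0.027 + 0.010 + 0.012 + 0.127 = 0.176
H(X) = -[0.277·log₂(0.277) + 0.333·log₂(0.333) + 0.214·log₂(0.214) + 0.176·log₂(0.176)]
  = 0.513016 + 0.528273 + 0.476004 + 0.441118 = 1.958411 bits

H(Y|X) = H(X,Y) - H(X) = 3.460255 - 1.958411 = 1.5018 bits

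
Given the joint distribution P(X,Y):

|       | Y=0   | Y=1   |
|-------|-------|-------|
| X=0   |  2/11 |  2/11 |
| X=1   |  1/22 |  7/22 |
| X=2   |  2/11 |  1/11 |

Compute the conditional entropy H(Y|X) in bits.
0.8117 bits

H(Y|X) = H(X,Y) - H(X)

H(X,Y) = -Σ_{x,y} P(x,y) log₂ P(x,y). Per-cell terms -P(x,y)·log₂P(x,y):
  X=0: 0.44717, 0.44717
  X=1: 0.20270, 0.52566
  X=2: 0.44717, 0.31449
Sum of the 6 terms: H(X,Y) = 2.38436 bits

Marginal of X (row sums):
  P(X=0) = 2/11 + 2/11 = 4/11
  P(X=1) = 1/22 + 7/22 = 4/11
  P(X=2) = 2/11 + 1/11 = 3/11
H(X) = -[(4/11)·log₂(4/11) + (4/11)·log₂(4/11) + (3/11)·log₂(3/11)]
  = 0.53070 + 0.53070 + 0.51122 = 1.57262 bits

H(Y|X) = H(X,Y) - H(X) = 2.38436 - 1.57262 = 0.8117 bits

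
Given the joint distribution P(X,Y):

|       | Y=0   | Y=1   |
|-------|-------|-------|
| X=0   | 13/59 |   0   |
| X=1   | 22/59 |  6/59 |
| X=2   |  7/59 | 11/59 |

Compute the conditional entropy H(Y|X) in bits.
0.6499 bits

H(Y|X) = H(X,Y) - H(X)

H(X,Y) = -Σ_{x,y} P(x,y) log₂ P(x,y). Per-cell terms -P(x,y)·log₂P(x,y):
  X=0: 0.48082, 0.00000
  X=1: 0.53069, 0.33536
  X=2: 0.36486, 0.45179
  (cells with P = 0 contribute 0)
Sum of the 6 terms: H(X,Y) = 2.16352 bits

Marginal of X (row sums):
  P(X=0) = 13/59 + 0 = 13/59
  P(X=1) = 22/59 + 6/59 = 28/59
  P(X=2) = 7/59 + 11/59 = 18/59
H(X) = -[(13/59)·log₂(13/59) + (28/59)·log₂(28/59) + (18/59)·log₂(18/59)]
  = 0.48082 + 0.51031 + 0.52252 = 1.51365 bits

H(Y|X) = H(X,Y) - H(X) = 2.16352 - 1.51365 = 0.6499 bits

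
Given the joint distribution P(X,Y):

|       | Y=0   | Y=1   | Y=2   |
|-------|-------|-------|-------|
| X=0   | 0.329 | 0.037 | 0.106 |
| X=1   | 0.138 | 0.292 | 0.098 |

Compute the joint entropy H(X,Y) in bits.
2.2881 bits

H(X,Y) = -Σ_{x,y} P(x,y) log₂ P(x,y). Per-cell terms -P(x,y)·log₂P(x,y):
  X=0: 0.52766, 0.17598, 0.34321
  X=1: 0.39430, 0.51858, 0.32841
Sum of the 6 terms: H(X,Y) = 2.2881 bits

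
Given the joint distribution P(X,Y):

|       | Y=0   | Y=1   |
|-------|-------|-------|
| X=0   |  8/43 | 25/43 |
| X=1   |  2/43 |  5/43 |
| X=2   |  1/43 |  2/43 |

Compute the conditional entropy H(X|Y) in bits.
0.9848 bits

H(X|Y) = H(X,Y) - H(Y)

H(X,Y) = -Σ_{x,y} P(x,y) log₂ P(x,y). Per-cell terms -P(x,y)·log₂P(x,y):
  X=0: 0.45140, 0.45489
  X=1: 0.20587, 0.36097
  X=2: 0.12619, 0.20587
Sum of the 6 terms: H(X,Y) = 1.8052 bits

Marginal of Y (column sums):
  P(Y=0) = 8/43 + 2/43 + 1/43 = 11/43
  P(Y=1) = 25/43 + 5/43 + 2/43 = 32/43
H(Y) = -[(11/43)·log₂(11/43) + (32/43)·log₂(32/43)]
  = 0.50314 + 0.31722 = 0.8204 bits

H(X|Y) = H(X,Y) - H(Y) = 1.8052 - 0.8204 = 0.9848 bits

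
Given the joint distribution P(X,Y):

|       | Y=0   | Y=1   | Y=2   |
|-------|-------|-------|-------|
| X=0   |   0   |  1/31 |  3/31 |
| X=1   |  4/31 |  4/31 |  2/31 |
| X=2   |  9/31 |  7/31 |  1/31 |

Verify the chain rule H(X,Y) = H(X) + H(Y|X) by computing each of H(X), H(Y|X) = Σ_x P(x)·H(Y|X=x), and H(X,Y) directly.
H(X) = 1.3830 bits, H(Y|X) = 1.2829 bits, H(X,Y) = 2.6659 bits

Marginal of X (row sums):
  P(X=0) = 0 + 1/31 + 3/31 = 4/31
  P(X=1) = 4/31 + 4/31 + 2/31 = 10/31
  P(X=2) = 9/31 + 7/31 + 1/31 = 17/31
H(X) = -[(4/31)·log₂(4/31) + (10/31)·log₂(10/31) + (17/31)·log₂(17/31)]
  = 0.38119 + 0.52654 + 0.47531 = 1.3830 bits

H(Y|X) = Σ_x P(x)·H(Y|X=x):
  X=0: P(X=0) = 4/31, P(Y|X=0) = (0, 1/4, 3/4) → H(Y|X=0) = 0.81128
  X=1: P(X=1) = 10/31, P(Y|X=1) = (2/5, 2/5, 1/5) → H(Y|X=1) = 1.52193
  X=2: P(X=2) = 17/31, P(Y|X=2) = (9/17, 7/17, 1/17) → H(Y|X=2) = 1.25330
H(Y|X) = (4/31)·0.81128 + (10/31)·1.52193 + (17/31)·1.25330 = 1.2829 bits

H(X,Y) = -Σ_{x,y} P(x,y) log₂ P(x,y). Per-cell terms -P(x,y)·log₂P(x,y):
  X=0: 0.00000, 0.15981, 0.32605
  X=1: 0.38119, 0.38119, 0.25511
  X=2: 0.51801, 0.48477, 0.15981
  (cells with P = 0 contribute 0)
Sum of the 9 terms: H(X,Y) = 2.6659 bits

Chain rule check:
  H(X) + H(Y|X) = 1.3830 + 1.2829 = 2.6659 bits
  H(X,Y) = 2.6659 bits
✓ Chain rule verified.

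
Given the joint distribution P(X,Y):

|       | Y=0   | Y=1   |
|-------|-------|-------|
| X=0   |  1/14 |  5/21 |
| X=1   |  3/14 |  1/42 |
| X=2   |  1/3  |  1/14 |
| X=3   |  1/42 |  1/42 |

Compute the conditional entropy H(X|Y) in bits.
1.4863 bits

H(X|Y) = H(X,Y) - H(Y)

H(X,Y) = -Σ_{x,y} P(x,y) log₂ P(x,y). Per-cell terms -P(x,y)·log₂P(x,y):
  X=0: 0.2720, 0.4929
  X=1: 0.4762, 0.1284
  X=2: 0.5283, 0.2720
  X=3: 0.1284, 0.1284
Sum of the 8 terms: H(X,Y) = 2.4266 bits

Marginal of Y (column sums):
  P(Y=0) = 1/14 + 3/14 + 1/3 + 1/42 = 9/14
  P(Y=1) = 5/21 + 1/42 + 1/14 + 1/42 = 5/14
H(Y) = -[(9/14)·log₂(9/14) + (5/14)·log₂(5/14)]
  = 0.4098 + 0.5305 = 0.9403 bits

H(X|Y) = H(X,Y) - H(Y) = 2.4266 - 0.9403 = 1.4863 bits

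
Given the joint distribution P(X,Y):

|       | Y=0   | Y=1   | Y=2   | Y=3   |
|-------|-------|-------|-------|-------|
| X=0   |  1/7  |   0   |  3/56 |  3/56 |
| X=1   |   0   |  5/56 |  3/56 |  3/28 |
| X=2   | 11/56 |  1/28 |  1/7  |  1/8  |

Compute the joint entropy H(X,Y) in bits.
3.1450 bits

H(X,Y) = -Σ_{x,y} P(x,y) log₂ P(x,y). Per-cell terms -P(x,y)·log₂P(x,y):
  X=0: 0.401051, 0.000000, 0.226200, 0.226200
  X=1: 0.000000, 0.311199, 0.226200, 0.345256
  X=2: 0.461199, 0.171691, 0.401051, 0.375000
  (cells with P = 0 contribute 0)
Sum of the 12 terms: H(X,Y) = 3.1450 bits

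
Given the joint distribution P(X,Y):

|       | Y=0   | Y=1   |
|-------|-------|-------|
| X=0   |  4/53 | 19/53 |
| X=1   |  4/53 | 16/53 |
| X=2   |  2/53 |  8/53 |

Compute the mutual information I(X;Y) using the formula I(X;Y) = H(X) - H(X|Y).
0.0008 bits

I(X;Y) = H(X) - H(X|Y)

Marginal of X (row sums):
  P(X=0) = 4/53 + 19/53 = 23/53
  P(X=1) = 4/53 + 16/53 = 20/53
  P(X=2) = 2/53 + 8/53 = 10/53
H(X) = -[(23/53)·log₂(23/53) + (20/53)·log₂(20/53) + (10/53)·log₂(10/53)]
  = 0.5226 + 0.5306 + 0.4540 = 1.5072 bits

Marginal of Y (column sums):
  P(Y=0) = 4/53 + 4/53 + 2/53 = 10/53
  P(Y=1) = 19/53 + 16/53 + 8/53 = 43/53
H(X|Y) = Σ_y P(y)·H(X|Y=y):
  Y=0: P(Y=0) = 10/53, P(X|Y=0) = (2/5, 2/5, 1/5) → H(X|Y=0) = 1.5219
  Y=1: P(Y=1) = 43/53, P(X|Y=1) = (19/43, 16/43, 8/43) → H(X|Y=1) = 1.5028
H(X|Y) = (10/53)·1.5219 + (43/53)·1.5028 = 1.5064 bits

I(X;Y) = H(X) - H(X|Y) = 1.5072 - 1.5064 = 0.0008 bits

Cross-check via I(X;Y) = H(X) + H(Y) - H(X,Y): computing H(Y) from the column sums and H(X,Y) from the 6 cells in the same way gives H(Y) = 0.6987 bits and H(X,Y) = 2.2051 bits, so
I(X;Y) = 1.5072 + 0.6987 - 2.2051 = 0.0008 bits ✓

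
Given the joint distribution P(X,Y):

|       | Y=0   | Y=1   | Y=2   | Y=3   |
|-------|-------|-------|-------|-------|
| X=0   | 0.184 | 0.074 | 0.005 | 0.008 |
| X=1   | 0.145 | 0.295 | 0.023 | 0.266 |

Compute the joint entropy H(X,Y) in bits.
2.3782 bits

H(X,Y) = -Σ_{x,y} P(x,y) log₂ P(x,y). Per-cell terms -P(x,y)·log₂P(x,y):
  X=0: 0.44937, 0.27797, 0.03822, 0.05573
  X=1: 0.40395, 0.51956, 0.12517, 0.50819
Sum of the 8 terms: H(X,Y) = 2.3782 bits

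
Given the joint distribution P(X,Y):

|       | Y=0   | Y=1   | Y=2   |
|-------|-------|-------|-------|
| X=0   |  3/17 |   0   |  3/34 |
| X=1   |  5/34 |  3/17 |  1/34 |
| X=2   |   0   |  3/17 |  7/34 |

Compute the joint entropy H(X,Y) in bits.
2.6597 bits

H(X,Y) = -Σ_{x,y} P(x,y) log₂ P(x,y). Per-cell terms -P(x,y)·log₂P(x,y):
  X=0: 0.44162, 0.00000, 0.30904
  X=1: 0.40670, 0.44162, 0.14963
  X=2: 0.00000, 0.44162, 0.46943
  (cells with P = 0 contribute 0)
Sum of the 9 terms: H(X,Y) = 2.6597 bits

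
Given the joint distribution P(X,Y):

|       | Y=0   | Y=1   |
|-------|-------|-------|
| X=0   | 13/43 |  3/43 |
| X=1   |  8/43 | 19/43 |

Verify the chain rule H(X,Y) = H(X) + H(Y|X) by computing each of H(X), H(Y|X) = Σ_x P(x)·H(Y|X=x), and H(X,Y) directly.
H(X) = 0.9523 bits, H(Y|X) = 0.8096 bits, H(X,Y) = 1.7618 bits

Marginal of X (row sums):
  P(X=0) = 13/43 + 3/43 = 16/43
  P(X=1) = 8/43 + 19/43 = 27/43
H(X) = -[(16/43)·log₂(16/43) + (27/43)·log₂(27/43)]
  = 0.53070 + 0.42156 = 0.9523 bits

H(Y|X) = Σ_x P(x)·H(Y|X=x):
  X=0: P(X=0) = 16/43, P(Y|X=0) = (13/16, 3/16) → H(Y|X=0) = 0.69621
  X=1: P(X=1) = 27/43, P(Y|X=1) = (8/27, 19/27) → H(Y|X=1) = 0.87672
H(Y|X) = (16/43)·0.69621 + (27/43)·0.87672 = 0.8096 bits

H(X,Y) = -Σ_{x,y} P(x,y) log₂ P(x,y). Per-cell terms -P(x,y)·log₂P(x,y):
  X=0: 0.52176, 0.26800
  X=1: 0.45140, 0.52066
Sum of the 4 terms: H(X,Y) = 1.7618 bits

Chain rule check:
  H(X) + H(Y|X) = 0.9523 + 0.8096 = 1.7619 bits
  H(X,Y) = 1.7618 bits
✓ Chain rule verified (Δ = 0.0001 is 4-dp rounding noise: each of the three values was rounded independently).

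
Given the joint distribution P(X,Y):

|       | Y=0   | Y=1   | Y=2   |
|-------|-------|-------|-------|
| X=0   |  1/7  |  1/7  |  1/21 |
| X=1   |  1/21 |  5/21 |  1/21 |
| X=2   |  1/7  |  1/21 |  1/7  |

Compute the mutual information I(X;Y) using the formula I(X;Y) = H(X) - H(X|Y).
0.1963 bits

I(X;Y) = H(X) - H(X|Y)

Marginal of X (row sums):
  P(X=0) = 1/7 + 1/7 + 1/21 = 1/3
  P(X=1) = 1/21 + 5/21 + 1/21 = 1/3
  P(X=2) = 1/7 + 1/21 + 1/7 = 1/3
H(X) = -[(1/3)·log₂(1/3) + (1/3)·log₂(1/3) + (1/3)·log₂(1/3)]
  = 0.52832 + 0.52832 + 0.52832 = 1.58496 bits

Marginal of Y (column sums):
  P(Y=0) = 1/7 + 1/21 + 1/7 = 1/3
  P(Y=1) = 1/7 + 5/21 + 1/21 = 3/7
  P(Y=2) = 1/21 + 1/21 + 1/7 = 5/21
H(X|Y) = Σ_y P(y)·H(X|Y=y):
  Y=0: P(Y=0) = 1/3, P(X|Y=0) = (3/7, 1/7, 3/7) → H(X|Y=0) = 1.44882
  Y=1: P(Y=1) = 3/7, P(X|Y=1) = (1/3, 5/9, 1/9) → H(X|Y=1) = 1.35164
  Y=2: P(Y=2) = 5/21, P(X|Y=2) = (1/5, 1/5, 3/5) → H(X|Y=2) = 1.37095
H(X|Y) = (1/3)·1.44882 + (3/7)·1.35164 + (5/21)·1.37095 = 1.38863 bits

I(X;Y) = H(X) - H(X|Y) = 1.58496 - 1.38863 = 0.1963 bits

Cross-check via I(X;Y) = H(X) + H(Y) - H(X,Y): computing H(Y) from the column sums and H(X,Y) from the 9 cells in the same way gives H(Y) = 1.54515 bits and H(X,Y) = 2.93378 bits, so
I(X;Y) = 1.58496 + 1.54515 - 2.93378 = 0.1963 bits ✓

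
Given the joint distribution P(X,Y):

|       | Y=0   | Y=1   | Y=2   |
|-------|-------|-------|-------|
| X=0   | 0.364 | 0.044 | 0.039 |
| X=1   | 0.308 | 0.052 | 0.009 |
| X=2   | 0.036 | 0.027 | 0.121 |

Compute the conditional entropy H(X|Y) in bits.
1.2418 bits

H(X|Y) = H(X,Y) - H(Y)

H(X,Y) = -Σ_{x,y} P(x,y) log₂ P(x,y). Per-cell terms -P(x,y)·log₂P(x,y):
  X=0: 0.53071, 0.19828, 0.18253
  X=1: 0.52329, 0.22180, 0.06116
  X=2: 0.17265, 0.14069, 0.36868
Sum of the 9 terms: H(X,Y) = 2.3998 bits

Marginal of Y (column sums):
  P(Y=0) = 0.364 + 0.308 + 0.036 = 0.708
  P(Y=1) = 0.044 + 0.052 + 0.027 = 0.123
  P(Y=2) = 0.039 + 0.009 + 0.121 = 0.169
H(Y) = -[0.708·log₂(0.708) + 0.123·log₂(0.123) + 0.169·log₂(0.169)]
  = 0.35271 + 0.37186 + 0.43347 = 1.1580 bits

H(X|Y) = H(X,Y) - H(Y) = 2.3998 - 1.1580 = 1.2418 bits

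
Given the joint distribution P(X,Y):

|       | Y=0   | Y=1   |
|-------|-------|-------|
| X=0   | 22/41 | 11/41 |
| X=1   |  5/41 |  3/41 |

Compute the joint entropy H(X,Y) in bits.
1.6374 bits

H(X,Y) = -Σ_{x,y} P(x,y) log₂ P(x,y). Per-cell terms -P(x,y)·log₂P(x,y):
  X=0: 0.4819, 0.5093
  X=1: 0.3702, 0.2760
Sum of the 4 terms: H(X,Y) = 1.6374 bits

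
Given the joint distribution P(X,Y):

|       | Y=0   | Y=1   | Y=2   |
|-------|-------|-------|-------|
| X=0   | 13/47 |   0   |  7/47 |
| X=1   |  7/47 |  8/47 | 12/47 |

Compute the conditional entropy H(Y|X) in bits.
1.2849 bits

H(Y|X) = H(X,Y) - H(X)

H(X,Y) = -Σ_{x,y} P(x,y) log₂ P(x,y). Per-cell terms -P(x,y)·log₂P(x,y):
  X=0: 0.512850, 0.000000, 0.409163
  X=1: 0.409163, 0.434824, 0.502883
  (cells with P = 0 contribute 0)
Sum of the 6 terms: H(X,Y) = 2.26888 bits

Marginal of X (row sums):
  P(X=0) = 13/47 + 0 + 7/47 = 20/47
  P(X=1) = 7/47 + 8/47 + 12/47 = 27/47
H(X) = -[(20/47)·log₂(20/47) + (27/47)·log₂(27/47)]
  = 0.524536 + 0.459403 = 0.98394 bits

H(Y|X) = H(X,Y) - H(X) = 2.26888 - 0.98394 = 1.2849 bits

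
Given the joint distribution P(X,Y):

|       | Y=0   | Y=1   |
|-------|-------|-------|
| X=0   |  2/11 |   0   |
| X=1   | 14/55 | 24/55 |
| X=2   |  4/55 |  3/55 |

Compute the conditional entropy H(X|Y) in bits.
0.9758 bits

H(X|Y) = H(X,Y) - H(Y)

H(X,Y) = -Σ_{x,y} P(x,y) log₂ P(x,y). Per-cell terms -P(x,y)·log₂P(x,y):
  X=0: 0.44717, 0.00000
  X=1: 0.50247, 0.52206
  X=2: 0.27501, 0.22889
  (cells with P = 0 contribute 0)
Sum of the 6 terms: H(X,Y) = 1.9756 bits

Marginal of Y (column sums):
  P(Y=0) = 2/11 + 14/55 + 4/55 = 28/55
  P(Y=1) = 0 + 24/55 + 3/55 = 27/55
H(Y) = -[(28/55)·log₂(28/55) + (27/55)·log₂(27/55)]
  = 0.49586 + 0.50390 = 0.9998 bits

H(X|Y) = H(X,Y) - H(Y) = 1.9756 - 0.9998 = 0.9758 bits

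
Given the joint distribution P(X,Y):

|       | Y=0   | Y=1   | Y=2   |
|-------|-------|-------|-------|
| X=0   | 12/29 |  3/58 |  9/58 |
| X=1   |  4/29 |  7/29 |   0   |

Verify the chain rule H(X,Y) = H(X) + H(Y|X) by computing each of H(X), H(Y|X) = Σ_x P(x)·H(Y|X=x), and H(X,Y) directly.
H(X) = 0.9576 bits, H(Y|X) = 1.0965 bits, H(X,Y) = 2.0541 bits

Marginal of X (row sums):
  P(X=0) = 12/29 + 3/58 + 9/58 = 18/29
  P(X=1) = 4/29 + 7/29 + 0 = 11/29
H(X) = -[(18/29)·log₂(18/29) + (11/29)·log₂(11/29)]
  = 0.4271 + 0.5305 = 0.9576 bits

H(Y|X) = Σ_x P(x)·H(Y|X=x):
  X=0: P(X=0) = 18/29, P(Y|X=0) = (2/3, 1/12, 1/4) → H(Y|X=0) = 1.1887
  X=1: P(X=1) = 11/29, P(Y|X=1) = (4/11, 7/11, 0) → H(Y|X=1) = 0.9457
H(Y|X) = (18/29)·1.1887 + (11/29)·0.9457 = 1.0965 bits

H(X,Y) = -Σ_{x,y} P(x,y) log₂ P(x,y). Per-cell terms -P(x,y)·log₂P(x,y):
  X=0: 0.5268, 0.2210, 0.4171
  X=1: 0.3942, 0.4950, 0.0000
  (cells with P = 0 contribute 0)
Sum of the 6 terms: H(X,Y) = 2.0541 bits

Chain rule check:
  H(X) + H(Y|X) = 0.9576 + 1.0965 = 2.0541 bits
  H(X,Y) = 2.0541 bits
✓ Chain rule verified.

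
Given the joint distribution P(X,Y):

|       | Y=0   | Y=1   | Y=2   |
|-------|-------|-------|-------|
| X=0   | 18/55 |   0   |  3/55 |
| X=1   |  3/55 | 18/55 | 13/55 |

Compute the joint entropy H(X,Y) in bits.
2.0044 bits

H(X,Y) = -Σ_{x,y} P(x,y) log₂ P(x,y). Per-cell terms -P(x,y)·log₂P(x,y):
  X=0: 0.52738, 0.00000, 0.22889
  X=1: 0.22889, 0.52738, 0.49185
  (cells with P = 0 contribute 0)
Sum of the 6 terms: H(X,Y) = 2.0044 bits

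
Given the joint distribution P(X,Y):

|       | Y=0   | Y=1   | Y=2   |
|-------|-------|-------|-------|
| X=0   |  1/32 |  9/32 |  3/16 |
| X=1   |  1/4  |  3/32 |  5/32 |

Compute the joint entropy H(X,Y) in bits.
2.3624 bits

H(X,Y) = -Σ_{x,y} P(x,y) log₂ P(x,y). Per-cell terms -P(x,y)·log₂P(x,y):
  X=0: 0.15625, 0.51471, 0.45282
  X=1: 0.50000, 0.32016, 0.41845
Sum of the 6 terms: H(X,Y) = 2.3624 bits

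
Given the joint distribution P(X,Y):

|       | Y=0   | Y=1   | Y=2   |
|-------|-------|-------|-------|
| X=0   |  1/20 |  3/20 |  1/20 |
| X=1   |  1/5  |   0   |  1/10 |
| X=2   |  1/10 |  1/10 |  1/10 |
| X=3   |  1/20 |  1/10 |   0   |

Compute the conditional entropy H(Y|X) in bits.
1.2315 bits

H(Y|X) = H(X,Y) - H(X)

H(X,Y) = -Σ_{x,y} P(x,y) log₂ P(x,y). Per-cell terms -P(x,y)·log₂P(x,y):
  X=0: 0.2161, 0.4105, 0.2161
  X=1: 0.4644, 0.0000, 0.3322
  X=2: 0.3322, 0.3322, 0.3322
  X=3: 0.2161, 0.3322, 0.0000
  (cells with P = 0 contribute 0)
Sum of the 12 terms: H(X,Y) = 3.1842 bits

Marginal of X (row sums):
  P(X=0) = 1/20 + 3/20 + 1/20 = 1/4
  P(X=1) = 1/5 + 0 + 1/10 = 3/10
  P(X=2) = 1/10 + 1/10 + 1/10 = 3/10
  P(X=3) = 1/20 + 1/10 + 0 = 3/20
H(X) = -[(1/4)·log₂(1/4) + (3/10)·log₂(3/10) + (3/10)·log₂(3/10) + (3/20)·log₂(3/20)]
  = 0.5000 + 0.5211 + 0.5211 + 0.4105 = 1.9527 bits

H(Y|X) = H(X,Y) - H(X) = 3.1842 - 1.9527 = 1.2315 bits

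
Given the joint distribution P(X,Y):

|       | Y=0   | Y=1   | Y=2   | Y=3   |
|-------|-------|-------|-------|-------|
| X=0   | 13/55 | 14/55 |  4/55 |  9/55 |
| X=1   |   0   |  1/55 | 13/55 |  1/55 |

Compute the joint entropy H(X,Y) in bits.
2.3987 bits

H(X,Y) = -Σ_{x,y} P(x,y) log₂ P(x,y). Per-cell terms -P(x,y)·log₂P(x,y):
  X=0: 0.491854, 0.502474, 0.275008, 0.427326
  X=1: 0.000000, 0.105116, 0.491854, 0.105116
  (cells with P = 0 contribute 0)
Sum of the 8 terms: H(X,Y) = 2.3987 bits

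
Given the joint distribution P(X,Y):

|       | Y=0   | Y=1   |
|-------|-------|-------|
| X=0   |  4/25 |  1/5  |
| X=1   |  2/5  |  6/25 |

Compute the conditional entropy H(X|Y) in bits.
0.9207 bits

H(X|Y) = H(X,Y) - H(Y)

H(X,Y) = -Σ_{x,y} P(x,y) log₂ P(x,y). Per-cell terms -P(x,y)·log₂P(x,y):
  X=0: 0.42302, 0.46439
  X=1: 0.52877, 0.49413
Sum of the 4 terms: H(X,Y) = 1.9103 bits

Marginal of Y (column sums):
  P(Y=0) = 4/25 + 2/5 = 14/25
  P(Y=1) = 1/5 + 6/25 = 11/25
H(Y) = -[(14/25)·log₂(14/25) + (11/25)·log₂(11/25)]
  = 0.46844 + 0.52115 = 0.9896 bits

H(X|Y) = H(X,Y) - H(Y) = 1.9103 - 0.9896 = 0.9207 bits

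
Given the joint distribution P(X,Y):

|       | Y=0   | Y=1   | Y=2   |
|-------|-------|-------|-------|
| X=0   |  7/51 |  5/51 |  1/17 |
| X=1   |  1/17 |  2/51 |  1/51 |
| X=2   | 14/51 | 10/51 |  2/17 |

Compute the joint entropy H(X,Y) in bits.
2.8332 bits

H(X,Y) = -Σ_{x,y} P(x,y) log₂ P(x,y). Per-cell terms -P(x,y)·log₂P(x,y):
  X=0: 0.393245, 0.328480, 0.240439
  X=1: 0.240439, 0.183232, 0.111224
  X=2: 0.511980, 0.460882, 0.363231
Sum of the 9 terms: H(X,Y) = 2.8332 bits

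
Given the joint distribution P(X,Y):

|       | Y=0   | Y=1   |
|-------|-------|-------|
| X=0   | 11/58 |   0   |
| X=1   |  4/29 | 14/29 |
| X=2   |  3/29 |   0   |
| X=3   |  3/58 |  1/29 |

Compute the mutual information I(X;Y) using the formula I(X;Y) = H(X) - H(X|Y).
0.4411 bits

I(X;Y) = H(X) - H(X|Y)

Marginal of X (row sums):
  P(X=0) = 11/58 + 0 = 11/58
  P(X=1) = 4/29 + 14/29 = 18/29
  P(X=2) = 3/29 + 0 = 3/29
  P(X=3) = 3/58 + 1/29 = 5/58
H(X) = -[(11/58)·log₂(11/58) + (18/29)·log₂(18/29) + (3/29)·log₂(3/29) + (5/58)·log₂(5/58)]
  = 0.4549 + 0.4271 + 0.3386 + 0.3048 = 1.5254 bits

Marginal of Y (column sums):
  P(Y=0) = 11/58 + 4/29 + 3/29 + 3/58 = 14/29
  P(Y=1) = 0 + 14/29 + 0 + 1/29 = 15/29
H(X|Y) = Σ_y P(y)·H(X|Y=y):
  Y=0: P(Y=0) = 14/29, P(X|Y=0) = (11/28, 2/7, 3/14, 3/28) → H(X|Y=0) = 1.8674
  Y=1: P(Y=1) = 15/29, P(X|Y=1) = (0, 14/15, 0, 1/15) → H(X|Y=1) = 0.3534
H(X|Y) = (14/29)·1.8674 + (15/29)·0.3534 = 1.0843 bits

I(X;Y) = H(X) - H(X|Y) = 1.5254 - 1.0843 = 0.4411 bits

Cross-check via I(X;Y) = H(X) + H(Y) - H(X,Y): computing H(Y) from the column sums and H(X,Y) from the 8 cells in the same way gives H(Y) = 0.9991 bits and H(X,Y) = 2.0834 bits, so
I(X;Y) = 1.5254 + 0.9991 - 2.0834 = 0.4411 bits ✓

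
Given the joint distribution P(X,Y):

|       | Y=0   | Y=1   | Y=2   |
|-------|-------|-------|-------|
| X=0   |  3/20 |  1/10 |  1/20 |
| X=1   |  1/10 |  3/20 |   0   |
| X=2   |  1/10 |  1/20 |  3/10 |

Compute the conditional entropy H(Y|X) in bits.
1.2315 bits

H(Y|X) = H(X,Y) - H(X)

H(X,Y) = -Σ_{x,y} P(x,y) log₂ P(x,y). Per-cell terms -P(x,y)·log₂P(x,y):
  X=0: 0.410545, 0.332193, 0.216096
  X=1: 0.332193, 0.410545, 0.000000
  X=2: 0.332193, 0.216096, 0.521090
  (cells with P = 0 contribute 0)
Sum of the 9 terms: H(X,Y) = 2.77095 bits

Marginal of X (row sums):
  P(X=0) = 3/20 + 1/10 + 1/20 = 3/10
  P(X=1) = 1/10 + 3/20 + 0 = 1/4
  P(X=2) = 1/10 + 1/20 + 3/10 = 9/20
H(X) = -[(3/10)·log₂(3/10) + (1/4)·log₂(1/4) + (9/20)·log₂(9/20)]
  = 0.521090 + 0.500000 + 0.518401 = 1.53949 bits

H(Y|X) = H(X,Y) - H(X) = 2.77095 - 1.53949 = 1.2315 bits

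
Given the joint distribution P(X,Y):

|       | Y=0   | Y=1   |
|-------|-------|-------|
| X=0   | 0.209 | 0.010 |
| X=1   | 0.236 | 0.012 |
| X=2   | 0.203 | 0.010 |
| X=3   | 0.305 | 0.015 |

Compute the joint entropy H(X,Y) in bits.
2.2535 bits

H(X,Y) = -Σ_{x,y} P(x,y) log₂ P(x,y). Per-cell terms -P(x,y)·log₂P(x,y):
  X=0: 0.472011, 0.066439
  X=1: 0.491621, 0.076570
  X=2: 0.466991, 0.066439
  X=3: 0.522501, 0.090883
Sum of the 8 terms: H(X,Y) = 2.2535 bits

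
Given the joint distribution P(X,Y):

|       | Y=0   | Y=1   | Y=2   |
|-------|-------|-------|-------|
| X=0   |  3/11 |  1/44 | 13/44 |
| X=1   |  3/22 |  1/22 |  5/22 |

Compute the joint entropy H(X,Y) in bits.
2.2355 bits

H(X,Y) = -Σ_{x,y} P(x,y) log₂ P(x,y). Per-cell terms -P(x,y)·log₂P(x,y):
  X=0: 0.5112, 0.1241, 0.5197
  X=1: 0.3920, 0.2027, 0.4858
Sum of the 6 terms: H(X,Y) = 2.2355 bits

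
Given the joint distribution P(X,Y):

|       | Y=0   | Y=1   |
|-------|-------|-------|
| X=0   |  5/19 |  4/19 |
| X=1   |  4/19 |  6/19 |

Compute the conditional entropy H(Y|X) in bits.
0.9805 bits

H(Y|X) = H(X,Y) - H(X)

H(X,Y) = -Σ_{x,y} P(x,y) log₂ P(x,y). Per-cell terms -P(x,y)·log₂P(x,y):
  X=0: 0.50684, 0.47325
  X=1: 0.47325, 0.52515
Sum of the 4 terms: H(X,Y) = 1.9785 bits

Marginal of X (row sums):
  P(X=0) = 5/19 + 4/19 = 9/19
  P(X=1) = 4/19 + 6/19 = 10/19
H(X) = -[(9/19)·log₂(9/19) + (10/19)·log₂(10/19)]
  = 0.51063 + 0.48737 = 0.9980 bits

H(Y|X) = H(X,Y) - H(X) = 1.9785 - 0.9980 = 0.9805 bits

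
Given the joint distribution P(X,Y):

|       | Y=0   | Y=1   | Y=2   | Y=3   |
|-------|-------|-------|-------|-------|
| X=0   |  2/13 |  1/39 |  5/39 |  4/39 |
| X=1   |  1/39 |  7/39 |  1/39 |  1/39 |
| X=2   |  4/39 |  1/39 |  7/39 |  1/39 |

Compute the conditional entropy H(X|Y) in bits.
1.2250 bits

H(X|Y) = H(X,Y) - H(Y)

H(X,Y) = -Σ_{x,y} P(x,y) log₂ P(x,y). Per-cell terms -P(x,y)·log₂P(x,y):
  X=0: 0.4155, 0.1355, 0.3799, 0.3370
  X=1: 0.1355, 0.4448, 0.1355, 0.1355
  X=2: 0.3370, 0.1355, 0.4448, 0.1355
Sum of the 12 terms: H(X,Y) = 3.1720 bits

Marginal of Y (column sums):
  P(Y=0) = 2/13 + 1/39 + 4/39 = 11/39
  P(Y=1) = 1/39 + 7/39 + 1/39 = 3/13
  P(Y=2) = 5/39 + 1/39 + 7/39 = 1/3
  P(Y=3) = 4/39 + 1/39 + 1/39 = 2/13
H(Y) = -[(11/39)·log₂(11/39) + (3/13)·log₂(3/13) + (1/3)·log₂(1/3) + (2/13)·log₂(2/13)]
  = 0.5150 + 0.4882 + 0.5283 + 0.4155 = 1.9470 bits

H(X|Y) = H(X,Y) - H(Y) = 3.1720 - 1.9470 = 1.2250 bits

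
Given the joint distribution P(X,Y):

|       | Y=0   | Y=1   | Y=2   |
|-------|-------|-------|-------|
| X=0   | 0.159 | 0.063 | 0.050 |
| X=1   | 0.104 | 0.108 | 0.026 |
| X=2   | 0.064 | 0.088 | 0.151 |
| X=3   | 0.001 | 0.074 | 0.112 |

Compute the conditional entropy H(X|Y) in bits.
1.7435 bits

H(X|Y) = H(X,Y) - H(Y)

H(X,Y) = -Σ_{x,y} P(x,y) log₂ P(x,y). Per-cell terms -P(x,y)·log₂P(x,y):
  X=0: 0.421811, 0.251276, 0.216096
  X=1: 0.339596, 0.346777, 0.136899
  X=2: 0.253810, 0.308559, 0.411834
  X=3: 0.009966, 0.277968, 0.353744
Sum of the 12 terms: H(X,Y) = 3.32834 bits

Marginal of Y (column sums):
  P(Y=0) = 0.159 + 0.104 + 0.064 + 0.001 = 0.328
  P(Y=1) = 0.063 + 0.108 + 0.088 + 0.074 = 0.333
  P(Y=2) = 0.050 + 0.026 + 0.151 + 0.112 = 0.339
H(Y) = -[0.328·log₂(0.328) + 0.333·log₂(0.333) + 0.339·log₂(0.339)]
  = 0.527500 + 0.528273 + 0.529058 = 1.58483 bits

H(X|Y) = H(X,Y) - H(Y) = 3.32834 - 1.58483 = 1.7435 bits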